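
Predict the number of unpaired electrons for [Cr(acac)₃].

Ligand charges: each acetylacetonate is −1. With an overall charge of 0 the chromium centre must be in the +3 oxidation state.
Cr sits in group 6, so the d-electron count is 6 − 3 = 3.
Counting donor atoms: 3×acetylacetonate (bidentate) → 6 donors. Coordination number = 6.
In an octahedral field the d³ configuration is t₂g³e_g⁰ (only one arrangement possible), giving 3 unpaired electrons.

3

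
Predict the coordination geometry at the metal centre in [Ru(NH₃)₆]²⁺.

octahedral

Summing ligand charges against the +2 overall charge gives an oxidation state of +2 for ruthenium.
Group 8 minus oxidation state 2 gives a d⁶ configuration.
Coordination number: 6.
Six donors around a single metal centre give an octahedral coordination sphere.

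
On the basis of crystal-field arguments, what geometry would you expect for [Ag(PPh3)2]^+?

Ligand charges: triphenylphosphine is neutral. With an overall charge of +1 the silver centre must be in the +1 oxidation state.
Ag sits in group 11, so the d-electron count is 11 − 1 = 10.
With 2 monodentate ligands the coordination number is 2.
A d¹⁰ ion with only two ligands adopts a linear arrangement (sp hybridisation; no CFSE preference).

linear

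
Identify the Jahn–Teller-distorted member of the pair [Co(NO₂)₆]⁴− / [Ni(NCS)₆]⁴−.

[Co(NO₂)₆]⁴−

[Co(NO₂)₆]⁴−: Summing ligand charges against the −4 overall charge gives an oxidation state of +2 for cobalt. Group 9 minus oxidation state 2 gives a d⁷ configuration. Nitro (N-bound nitrite) is a strong-field ligand (high in the spectrochemical series) for a first-row metal, so the complex is low-spin. The t₂g⁶e_g¹ (low-spin) configuration has an unevenly filled e_g set; the Jahn–Teller theorem predicts a tetragonal distortion (typically axial elongation) to lift the degeneracy.
[Ni(NCS)₆]⁴−: Ligand charges: each isothiocyanate is −1. With an overall charge of −4 the nickel centre must be in the +2 oxidation state. Group 10 minus oxidation state 2 gives a d⁸ configuration. The d⁸ configuration leaves the e_g set evenly filled (or empty) — no strong Jahn–Teller driving force.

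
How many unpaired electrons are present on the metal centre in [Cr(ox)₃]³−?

3 unpaired electrons

Each oxalate is −2; balancing the −3 overall charge requires Cr(III).
Chromium is a group-6 element; Cr(III) is therefore d³.
Counting donor atoms: 3×oxalate (bidentate) → 6 donors. Coordination number = 6.
In an octahedral field the d³ configuration is t₂g³e_g⁰ (only one arrangement possible), giving 3 unpaired electrons.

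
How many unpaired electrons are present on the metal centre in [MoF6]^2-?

Each fluoride is −1; balancing the −2 overall charge requires Mo(IV).
Molybdenum is a group-6 element; Mo(IV) is therefore d².
In an octahedral field the d² configuration is t₂g²e_g⁰ (only one arrangement possible), giving 2 unpaired electrons.

2 unpaired electrons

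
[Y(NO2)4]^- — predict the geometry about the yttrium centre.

tetrahedral

Each nitro (N-bound nitrite) is −1; balancing the −1 overall charge requires Y(III).
Group 3 minus oxidation state 3 gives a d⁰ configuration.
Coordination number: 4.
A d⁰ ion has no crystal-field stabilisation preference between square planar and tetrahedral, so four ligands adopt the sterically favoured tetrahedral geometry.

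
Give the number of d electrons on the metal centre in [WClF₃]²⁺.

d⁰

Summing ligand charges against the +2 overall charge gives an oxidation state of +6 for tungsten.
Tungsten is a group-6 element; W(VI) is therefore d⁰.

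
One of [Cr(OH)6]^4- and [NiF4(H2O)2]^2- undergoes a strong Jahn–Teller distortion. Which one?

[Cr(OH)6]^4-

[Cr(OH)6]^4-: Each hydroxide is −1; balancing the −4 overall charge requires Cr(II). Group 6 minus oxidation state 2 gives a d⁴ configuration. Hydroxide is a weak-field ligand for a first-row metal, so the complex is high-spin. The t₂g³e_g¹ (high-spin) configuration has an unevenly filled e_g set; the Jahn–Teller theorem predicts a tetragonal distortion (typically axial elongation) to lift the degeneracy.
[NiF4(H2O)2]^2-: Ligand charges: each fluoride is −1; water is neutral. With an overall charge of −2 the nickel centre must be in the +2 oxidation state. Ni sits in group 10, so the d-electron count is 10 − 2 = 8. The d⁸ configuration leaves the e_g set evenly filled (or empty) — no strong Jahn–Teller driving force.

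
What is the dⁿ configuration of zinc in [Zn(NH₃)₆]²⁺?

Ligand charges: ammonia is neutral. With an overall charge of +2 the zinc centre must be in the +2 oxidation state.
Zn sits in group 12, so the d-electron count is 12 − 2 = 10.

d¹⁰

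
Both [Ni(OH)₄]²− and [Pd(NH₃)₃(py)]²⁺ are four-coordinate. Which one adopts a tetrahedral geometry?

[Ni(OH)₄]²−

For [Ni(OH)₄]²−: Ligand charges: each hydroxide is −1. With an overall charge of −2 the nickel centre must be in the +2 oxidation state. Ni sits in group 10, so the d-electron count is 10 − 2 = 8. Hydroxide is a weak-field ligand. With weak-field ligands the CFSE gain from square planar is small, so a 3d d⁸ ion takes the sterically preferred tetrahedral geometry. → tetrahedral.
For [Pd(NH₃)₃(py)]²⁺: Ligand charges: ammonia is neutral; pyridine is neutral. With an overall charge of +2 the palladium centre must be in the +2 oxidation state. Palladium is a group-10 element; Pd(II) is therefore d⁸. A 4d d⁸ ion has a large crystal-field splitting; square planar leaves the high-energy d_{x²−y²} orbital empty and maximises CFSE. → square planar.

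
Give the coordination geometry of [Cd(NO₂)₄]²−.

Summing ligand charges against the −2 overall charge gives an oxidation state of +2 for cadmium.
Cd sits in group 12, so the d-electron count is 12 − 2 = 10.
Coordination number: 4.
A d¹⁰ ion has no crystal-field stabilisation preference between square planar and tetrahedral, so four ligands adopt the sterically favoured tetrahedral geometry.

tetrahedral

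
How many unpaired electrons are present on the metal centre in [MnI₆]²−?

Summing ligand charges against the −2 overall charge gives an oxidation state of +4 for manganese.
Mn sits in group 7, so the d-electron count is 7 − 4 = 3.
In an octahedral field the d³ configuration is t₂g³e_g⁰ (only one arrangement possible), giving 3 unpaired electrons.

3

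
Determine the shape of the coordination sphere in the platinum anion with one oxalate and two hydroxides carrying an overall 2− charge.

square planar

Summing ligand charges against the −2 overall charge gives an oxidation state of +2 for platinum.
Pt sits in group 10, so the d-electron count is 10 − 2 = 8.
Counting donor atoms: 1×oxalate (bidentate) → 2 donors; 2×hydroxide (monodentate) → 2 donors. Coordination number = 4.
A 5d d⁸ ion has a large crystal-field splitting; square planar leaves the high-energy d_{x²−y²} orbital empty and maximises CFSE.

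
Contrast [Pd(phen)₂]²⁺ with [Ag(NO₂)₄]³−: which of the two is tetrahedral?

For [Pd(phen)₂]²⁺: Ligand charges: 1,10-phenanthroline is neutral. With an overall charge of +2 the palladium centre must be in the +2 oxidation state. Palladium is a group-10 element; Pd(II) is therefore d⁸. A 4d d⁸ ion has a large crystal-field splitting; square planar leaves the high-energy d_{x²−y²} orbital empty and maximises CFSE. → square planar.
For [Ag(NO₂)₄]³−: Each nitro (N-bound nitrite) is −1; balancing the −3 overall charge requires Ag(I). Silver is a group-11 element; Ag(I) is therefore d¹⁰. A d¹⁰ ion has no crystal-field stabilisation preference between square planar and tetrahedral, so four ligands adopt the sterically favoured tetrahedral geometry. → tetrahedral.

[Ag(NO₂)₄]³−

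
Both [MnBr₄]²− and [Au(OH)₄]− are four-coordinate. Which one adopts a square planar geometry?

For [MnBr₄]²−: Each bromide is −1; balancing the −2 overall charge requires Mn(II). Group 7 minus oxidation state 2 gives a d⁵ configuration. A high-spin d⁵ ion has zero CFSE in either geometry, so four ligands adopt the sterically favoured tetrahedral geometry. → tetrahedral.
For [Au(OH)₄]−: Summing ligand charges against the −1 overall charge gives an oxidation state of +3 for gold. Au sits in group 11, so the d-electron count is 11 − 3 = 8. A 5d d⁸ ion has a large crystal-field splitting; square planar leaves the high-energy d_{x²−y²} orbital empty and maximises CFSE. → square planar.

[Au(OH)₄]−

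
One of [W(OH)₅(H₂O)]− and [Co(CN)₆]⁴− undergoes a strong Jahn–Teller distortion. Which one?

[Co(CN)₆]⁴−

[W(OH)₅(H₂O)]−: Each hydroxide is −1; water is neutral; balancing the −1 overall charge requires W(IV). W sits in group 6, so the d-electron count is 6 − 4 = 2. The d² configuration leaves the e_g set evenly filled (or empty) — no strong Jahn–Teller driving force.
[Co(CN)₆]⁴−: Ligand charges: each cyanide is −1. With an overall charge of −4 the cobalt centre must be in the +2 oxidation state. Co sits in group 9, so the d-electron count is 9 − 2 = 7. Cyanide is a strong-field ligand (high in the spectrochemical series) for a first-row metal, so the complex is low-spin. The t₂g⁶e_g¹ (low-spin) configuration has an unevenly filled e_g set; the Jahn–Teller theorem predicts a tetragonal distortion (typically axial elongation) to lift the degeneracy.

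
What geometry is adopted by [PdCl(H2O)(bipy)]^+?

square planar

Summing ligand charges against the +1 overall charge gives an oxidation state of +2 for palladium.
Group 10 minus oxidation state 2 gives a d⁸ configuration.
Counting donor atoms: 1×chloride (monodentate) → 1 donor; 1×water (monodentate) → 1 donor; 1×2,2′-bipyridine (bidentate) → 2 donors. Coordination number = 4.
A 4d d⁸ ion has a large crystal-field splitting; square planar leaves the high-energy d_{x²−y²} orbital empty and maximises CFSE.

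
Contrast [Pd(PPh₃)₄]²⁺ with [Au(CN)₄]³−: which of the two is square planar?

For [Pd(PPh₃)₄]²⁺: Ligand charges: triphenylphosphine is neutral. With an overall charge of +2 the palladium centre must be in the +2 oxidation state. Palladium is a group-10 element; Pd(II) is therefore d⁸. A 4d d⁸ ion has a large crystal-field splitting; square planar leaves the high-energy d_{x²−y²} orbital empty and maximises CFSE. → square planar.
For [Au(CN)₄]³−: Summing ligand charges against the −3 overall charge gives an oxidation state of +1 for gold. Group 11 minus oxidation state 1 gives a d¹⁰ configuration. A d¹⁰ ion has no crystal-field stabilisation preference between square planar and tetrahedral, so four ligands adopt the sterically favoured tetrahedral geometry. → tetrahedral.

[Pd(PPh₃)₄]²⁺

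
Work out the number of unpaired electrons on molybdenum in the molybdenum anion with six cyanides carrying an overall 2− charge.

Ligand charges: each cyanide is −1. With an overall charge of −2 the molybdenum centre must be in the +4 oxidation state.
Molybdenum is a group-6 element; Mo(IV) is therefore d².
In an octahedral field the d² configuration is t₂g²e_g⁰ (only one arrangement possible), giving 2 unpaired electrons.

2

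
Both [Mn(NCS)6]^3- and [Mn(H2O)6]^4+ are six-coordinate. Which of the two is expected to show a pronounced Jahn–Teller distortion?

[Mn(NCS)6]^3-: Each isothiocyanate is −1; balancing the −3 overall charge requires Mn(III). Mn sits in group 7, so the d-electron count is 7 − 3 = 4. Isothiocyanate is a weak-field ligand for a first-row metal, so the complex is high-spin. The t₂g³e_g¹ (high-spin) configuration has an unevenly filled e_g set; the Jahn–Teller theorem predicts a tetragonal distortion (typically axial elongation) to lift the degeneracy.
[Mn(H2O)6]^4+: Summing ligand charges against the +4 overall charge gives an oxidation state of +4 for manganese. Mn sits in group 7, so the d-electron count is 7 − 4 = 3. The d³ configuration leaves the e_g set evenly filled (or empty) — no strong Jahn–Teller driving force.

[Mn(NCS)6]^3-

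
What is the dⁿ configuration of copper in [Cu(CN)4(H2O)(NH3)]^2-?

d⁹

Summing ligand charges against the −2 overall charge gives an oxidation state of +2 for copper.
Copper is a group-11 element; Cu(II) is therefore d⁹.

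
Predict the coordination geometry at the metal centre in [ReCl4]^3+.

Ligand charges: each chloride is −1. With an overall charge of +3 the rhenium centre must be in the +7 oxidation state.
Rhenium is a group-7 element; Re(VII) is therefore d⁰.
With 4 monodentate ligands the coordination number is 4.
A d⁰ ion has no crystal-field stabilisation preference between square planar and tetrahedral, so four ligands adopt the sterically favoured tetrahedral geometry.

tetrahedral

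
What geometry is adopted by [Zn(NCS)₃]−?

Each isothiocyanate is −1; balancing the −1 overall charge requires Zn(II).
Zinc is a group-12 element; Zn(II) is therefore d¹⁰.
With 3 monodentate ligands the coordination number is 3.
Three ligands around a d¹⁰ centre minimise repulsion in a trigonal-planar arrangement.

trigonal planar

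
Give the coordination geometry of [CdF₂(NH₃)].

trigonal planar

Each fluoride is −1; ammonia is neutral; balancing the 0 overall charge requires Cd(II).
Group 12 minus oxidation state 2 gives a d¹⁰ configuration.
With 3 monodentate ligands the coordination number is 3.
Three ligands around a d¹⁰ centre minimise repulsion in a trigonal-planar arrangement.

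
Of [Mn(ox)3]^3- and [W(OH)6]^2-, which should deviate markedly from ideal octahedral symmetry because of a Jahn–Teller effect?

[Mn(ox)3]^3-

[Mn(ox)3]^3-: Ligand charges: each oxalate is −2. With an overall charge of −3 the manganese centre must be in the +3 oxidation state. Group 7 minus oxidation state 3 gives a d⁴ configuration. Oxalate is a weak-field ligand for a first-row metal, so the complex is high-spin. The t₂g³e_g¹ (high-spin) configuration has an unevenly filled e_g set; the Jahn–Teller theorem predicts a tetragonal distortion (typically axial elongation) to lift the degeneracy.
[W(OH)6]^2-: Summing ligand charges against the −2 overall charge gives an oxidation state of +4 for tungsten. Tungsten is a group-6 element; W(IV) is therefore d². The d² configuration leaves the e_g set evenly filled (or empty) — no strong Jahn–Teller driving force.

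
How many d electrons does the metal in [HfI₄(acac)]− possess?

Ligand charges: each iodide is −1; each acetylacetonate is −1. With an overall charge of −1 the hafnium centre must be in the +4 oxidation state.
Group 4 minus oxidation state 4 gives a d⁰ configuration.

d⁰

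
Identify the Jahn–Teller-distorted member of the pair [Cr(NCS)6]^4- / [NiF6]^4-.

[Cr(NCS)6]^4-

[Cr(NCS)6]^4-: Each isothiocyanate is −1; balancing the −4 overall charge requires Cr(II). Cr sits in group 6, so the d-electron count is 6 − 2 = 4. Isothiocyanate is a weak-field ligand for a first-row metal, so the complex is high-spin. The t₂g³e_g¹ (high-spin) configuration has an unevenly filled e_g set; the Jahn–Teller theorem predicts a tetragonal distortion (typically axial elongation) to lift the degeneracy.
[NiF6]^4-: Ligand charges: each fluoride is −1. With an overall charge of −4 the nickel centre must be in the +2 oxidation state. Group 10 minus oxidation state 2 gives a d⁸ configuration. The d⁸ configuration leaves the e_g set evenly filled (or empty) — no strong Jahn–Teller driving force.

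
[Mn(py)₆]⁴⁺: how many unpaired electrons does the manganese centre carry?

Pyridine is neutral; balancing the +4 overall charge requires Mn(IV).
Group 7 minus oxidation state 4 gives a d³ configuration.
In an octahedral field the d³ configuration is t₂g³e_g⁰ (only one arrangement possible), giving 3 unpaired electrons.

3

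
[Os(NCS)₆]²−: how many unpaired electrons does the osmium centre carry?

Summing ligand charges against the −2 overall charge gives an oxidation state of +4 for osmium.
Group 8 minus oxidation state 4 gives a d⁴ configuration.
The spin state decides the count: a 5d ion has a large Δₒ and is invariably low-spin.
An octahedral low-spin d⁴ ion is t₂g⁴e_g⁰, giving 2 unpaired electrons.

2 unpaired electrons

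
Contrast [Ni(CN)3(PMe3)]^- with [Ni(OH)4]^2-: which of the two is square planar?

[Ni(CN)3(PMe3)]^-

For [Ni(CN)3(PMe3)]^-: Summing ligand charges against the −1 overall charge gives an oxidation state of +2 for nickel. Group 10 minus oxidation state 2 gives a d⁸ configuration. Cyanide and trimethylphosphine are strong-field ligands (high in the spectrochemical series). A 3d d⁸ ion with strong-field ligands gains enough CFSE to favour square planar over tetrahedral. → square planar.
For [Ni(OH)4]^2-: Summing ligand charges against the −2 overall charge gives an oxidation state of +2 for nickel. Nickel is a group-10 element; Ni(II) is therefore d⁸. Hydroxide is a weak-field ligand. With weak-field ligands the CFSE gain from square planar is small, so a 3d d⁸ ion takes the sterically preferred tetrahedral geometry. → tetrahedral.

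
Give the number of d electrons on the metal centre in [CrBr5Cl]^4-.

d4

Ligand charges: each bromide is −1; each chloride is −1. With an overall charge of −4 the chromium centre must be in the +2 oxidation state.
Group 6 minus oxidation state 2 gives a d⁴ configuration.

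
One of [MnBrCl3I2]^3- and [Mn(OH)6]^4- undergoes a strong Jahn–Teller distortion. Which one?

[MnBrCl3I2]^3-

[MnBrCl3I2]^3-: Summing ligand charges against the −3 overall charge gives an oxidation state of +3 for manganese. Group 7 minus oxidation state 3 gives a d⁴ configuration. Bromide, chloride, and iodide are weak-field ligands for a first-row metal, so the complex is high-spin. The t₂g³e_g¹ (high-spin) configuration has an unevenly filled e_g set; the Jahn–Teller theorem predicts a tetragonal distortion (typically axial elongation) to lift the degeneracy.
[Mn(OH)6]^4-: Each hydroxide is −1; balancing the −4 overall charge requires Mn(II). Manganese is a group-7 element; Mn(II) is therefore d⁵. Hydroxide is a weak-field ligand for a first-row metal, so the complex is high-spin. The d⁵ configuration leaves the e_g set evenly filled (or empty) — no strong Jahn–Teller driving force.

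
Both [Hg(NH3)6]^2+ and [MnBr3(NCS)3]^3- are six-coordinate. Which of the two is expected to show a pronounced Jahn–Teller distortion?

[Hg(NH3)6]^2+: Summing ligand charges against the +2 overall charge gives an oxidation state of +2 for mercury. Group 12 minus oxidation state 2 gives a d¹⁰ configuration. The d¹⁰ configuration leaves the e_g set evenly filled (or empty) — no strong Jahn–Teller driving force.
[MnBr3(NCS)3]^3-: Ligand charges: each bromide is −1; each isothiocyanate is −1. With an overall charge of −3 the manganese centre must be in the +3 oxidation state. Group 7 minus oxidation state 3 gives a d⁴ configuration. Bromide and isothiocyanate are weak-field ligands for a first-row metal, so the complex is high-spin. The t₂g³e_g¹ (high-spin) configuration has an unevenly filled e_g set; the Jahn–Teller theorem predicts a tetragonal distortion (typically axial elongation) to lift the degeneracy.

[MnBr3(NCS)3]^3-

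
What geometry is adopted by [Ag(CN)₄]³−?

Summing ligand charges against the −3 overall charge gives an oxidation state of +1 for silver.
Silver is a group-11 element; Ag(I) is therefore d¹⁰.
Coordination number: 4.
A d¹⁰ ion has no crystal-field stabilisation preference between square planar and tetrahedral, so four ligands adopt the sterically favoured tetrahedral geometry.

tetrahedral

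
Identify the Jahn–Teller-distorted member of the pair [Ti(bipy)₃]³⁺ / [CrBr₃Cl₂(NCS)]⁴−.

[CrBr₃Cl₂(NCS)]⁴−

[Ti(bipy)₃]³⁺: 2,2′-bipyridine is neutral; balancing the +3 overall charge requires Ti(III). Titanium is a group-4 element; Ti(III) is therefore d¹. The d¹ configuration leaves the e_g set evenly filled (or empty) — no strong Jahn–Teller driving force.
[CrBr₃Cl₂(NCS)]⁴−: Summing ligand charges against the −4 overall charge gives an oxidation state of +2 for chromium. Cr sits in group 6, so the d-electron count is 6 − 2 = 4. Bromide, chloride, and isothiocyanate are weak-field ligands for a first-row metal, so the complex is high-spin. The t₂g³e_g¹ (high-spin) configuration has an unevenly filled e_g set; the Jahn–Teller theorem predicts a tetragonal distortion (typically axial elongation) to lift the degeneracy.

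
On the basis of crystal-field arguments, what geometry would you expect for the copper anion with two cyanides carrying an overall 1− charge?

linear

Summing ligand charges against the −1 overall charge gives an oxidation state of +1 for copper.
Cu sits in group 11, so the d-electron count is 11 − 1 = 10.
With 2 monodentate ligands the coordination number is 2.
A d¹⁰ ion with only two ligands adopts a linear arrangement (sp hybridisation; no CFSE preference).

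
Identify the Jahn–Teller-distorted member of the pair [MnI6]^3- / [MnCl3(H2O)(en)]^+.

[MnI6]^3-

[MnI6]^3-: Ligand charges: each iodide is −1. With an overall charge of −3 the manganese centre must be in the +3 oxidation state. Mn sits in group 7, so the d-electron count is 7 − 3 = 4. Iodide is a weak-field ligand for a first-row metal, so the complex is high-spin. The t₂g³e_g¹ (high-spin) configuration has an unevenly filled e_g set; the Jahn–Teller theorem predicts a tetragonal distortion (typically axial elongation) to lift the degeneracy.
[MnCl3(H2O)(en)]^+: Ligand charges: each chloride is −1; water is neutral; ethylenediamine is neutral. With an overall charge of +1 the manganese centre must be in the +4 oxidation state. Manganese is a group-7 element; Mn(IV) is therefore d³. The d³ configuration leaves the e_g set evenly filled (or empty) — no strong Jahn–Teller driving force.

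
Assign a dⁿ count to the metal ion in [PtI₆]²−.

d⁶

Each iodide is −1; balancing the −2 overall charge requires Pt(IV).
Pt sits in group 10, so the d-electron count is 10 − 4 = 6.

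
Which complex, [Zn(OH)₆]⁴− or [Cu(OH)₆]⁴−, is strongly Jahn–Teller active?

[Zn(OH)₆]⁴−: Each hydroxide is −1; balancing the −4 overall charge requires Zn(II). Group 12 minus oxidation state 2 gives a d¹⁰ configuration. The d¹⁰ configuration leaves the e_g set evenly filled (or empty) — no strong Jahn–Teller driving force.
[Cu(OH)₆]⁴−: Each hydroxide is −1; balancing the −4 overall charge requires Cu(II). Cu sits in group 11, so the d-electron count is 11 − 2 = 9. The t₂g⁶e_g³ configuration has an unevenly filled e_g set; the Jahn–Teller theorem predicts a tetragonal distortion (typically axial elongation) to lift the degeneracy.

[Cu(OH)₆]⁴−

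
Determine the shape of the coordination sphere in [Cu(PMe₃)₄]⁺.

tetrahedral

Trimethylphosphine is neutral; balancing the +1 overall charge requires Cu(I).
Group 11 minus oxidation state 1 gives a d¹⁰ configuration.
With 4 monodentate ligands the coordination number is 4.
A d¹⁰ ion has no crystal-field stabilisation preference between square planar and tetrahedral, so four ligands adopt the sterically favoured tetrahedral geometry.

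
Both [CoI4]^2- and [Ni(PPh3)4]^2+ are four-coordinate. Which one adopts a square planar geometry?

For [CoI4]^2-: Each iodide is −1; balancing the −2 overall charge requires Co(II). Co sits in group 9, so the d-electron count is 9 − 2 = 7. For a high-spin 3d d⁷ ion with weak-field ligands the small Δₜ gives little square-planar CFSE advantage, so four ligands adopt the sterically favoured tetrahedral geometry. → tetrahedral.
For [Ni(PPh3)4]^2+: Ligand charges: triphenylphosphine is neutral. With an overall charge of +2 the nickel centre must be in the +2 oxidation state. Group 10 minus oxidation state 2 gives a d⁸ configuration. Triphenylphosphine is a strong-field ligand (high in the spectrochemical series). A 3d d⁸ ion with strong-field ligands gains enough CFSE to favour square planar over tetrahedral. → square planar.

[Ni(PPh3)4]^2+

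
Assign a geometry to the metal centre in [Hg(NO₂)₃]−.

Each nitro (N-bound nitrite) is −1; balancing the −1 overall charge requires Hg(II).
Group 12 minus oxidation state 2 gives a d¹⁰ configuration.
Coordination number: 3.
Three ligands around a d¹⁰ centre minimise repulsion in a trigonal-planar arrangement.

trigonal planar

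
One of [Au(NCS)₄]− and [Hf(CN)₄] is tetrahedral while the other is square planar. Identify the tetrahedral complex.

For [Au(NCS)₄]−: Each isothiocyanate is −1; balancing the −1 overall charge requires Au(III). Group 11 minus oxidation state 3 gives a d⁸ configuration. A 5d d⁸ ion has a large crystal-field splitting; square planar leaves the high-energy d_{x²−y²} orbital empty and maximises CFSE. → square planar.
For [Hf(CN)₄]: Each cyanide is −1; balancing the 0 overall charge requires Hf(IV). Group 4 minus oxidation state 4 gives a d⁰ configuration. A d⁰ ion has no crystal-field stabilisation preference between square planar and tetrahedral, so four ligands adopt the sterically favoured tetrahedral geometry. → tetrahedral.

[Hf(CN)₄]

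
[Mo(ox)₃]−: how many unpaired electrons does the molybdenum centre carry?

1

Ligand charges: each oxalate is −2. With an overall charge of −1 the molybdenum centre must be in the +5 oxidation state.
Mo sits in group 6, so the d-electron count is 6 − 5 = 1.
Counting donor atoms: 3×oxalate (bidentate) → 6 donors. Coordination number = 6.
In an octahedral field the d¹ configuration is t₂g¹e_g⁰ (only one arrangement possible), giving 1 unpaired electron.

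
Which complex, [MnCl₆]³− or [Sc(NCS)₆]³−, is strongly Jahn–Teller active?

[MnCl₆]³−: Ligand charges: each chloride is −1. With an overall charge of −3 the manganese centre must be in the +3 oxidation state. Manganese is a group-7 element; Mn(III) is therefore d⁴. Chloride is a weak-field ligand for a first-row metal, so the complex is high-spin. The t₂g³e_g¹ (high-spin) configuration has an unevenly filled e_g set; the Jahn–Teller theorem predicts a tetragonal distortion (typically axial elongation) to lift the degeneracy.
[Sc(NCS)₆]³−: Ligand charges: each isothiocyanate is −1. With an overall charge of −3 the scandium centre must be in the +3 oxidation state. Sc sits in group 3, so the d-electron count is 3 − 3 = 0. The d⁰ configuration leaves the e_g set evenly filled (or empty) — no strong Jahn–Teller driving force.

[MnCl₆]³−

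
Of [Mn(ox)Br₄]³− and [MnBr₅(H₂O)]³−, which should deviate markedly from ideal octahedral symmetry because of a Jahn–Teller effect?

[Mn(ox)Br₄]³−

[Mn(ox)Br₄]³−: Summing ligand charges against the −3 overall charge gives an oxidation state of +3 for manganese. Group 7 minus oxidation state 3 gives a d⁴ configuration. Bromide and oxalate are weak-field ligands for a first-row metal, so the complex is high-spin. The t₂g³e_g¹ (high-spin) configuration has an unevenly filled e_g set; the Jahn–Teller theorem predicts a tetragonal distortion (typically axial elongation) to lift the degeneracy.
[MnBr₅(H₂O)]³−: Summing ligand charges against the −3 overall charge gives an oxidation state of +2 for manganese. Manganese is a group-7 element; Mn(II) is therefore d⁵. Bromide is a weak-field ligand for a first-row metal, so the complex is high-spin. The d⁵ configuration leaves the e_g set evenly filled (or empty) — no strong Jahn–Teller driving force.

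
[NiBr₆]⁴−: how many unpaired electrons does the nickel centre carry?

2

Each bromide is −1; balancing the −4 overall charge requires Ni(II).
Group 10 minus oxidation state 2 gives a d⁸ configuration.
In an octahedral field the d⁸ configuration is t₂g⁶e_g² (only one arrangement possible), giving 2 unpaired electrons.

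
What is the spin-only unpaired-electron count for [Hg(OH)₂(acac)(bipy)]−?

0 unpaired electrons

Summing ligand charges against the −1 overall charge gives an oxidation state of +2 for mercury.
Mercury is a group-12 element; Hg(II) is therefore d¹⁰.
Counting donor atoms: 2×hydroxide (monodentate) → 2 donors; 1×acetylacetonate (bidentate) → 2 donors; 1×2,2′-bipyridine (bidentate) → 2 donors. Coordination number = 6.
In an octahedral field the d¹⁰ configuration is t₂g⁶e_g⁴, giving 0 unpaired electrons.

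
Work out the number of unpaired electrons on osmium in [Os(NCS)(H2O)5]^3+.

2

Ligand charges: each isothiocyanate is −1; water is neutral. With an overall charge of +3 the osmium centre must be in the +4 oxidation state.
Group 8 minus oxidation state 4 gives a d⁴ configuration.
The spin state decides the count: a 5d ion has a large Δₒ and is invariably low-spin.
An octahedral low-spin d⁴ ion is t₂g⁴e_g⁰, giving 2 unpaired electrons.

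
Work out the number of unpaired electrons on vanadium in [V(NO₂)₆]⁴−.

3

Summing ligand charges against the −4 overall charge gives an oxidation state of +2 for vanadium.
Group 5 minus oxidation state 2 gives a d³ configuration.
In an octahedral field the d³ configuration is t₂g³e_g⁰ (only one arrangement possible), giving 3 unpaired electrons.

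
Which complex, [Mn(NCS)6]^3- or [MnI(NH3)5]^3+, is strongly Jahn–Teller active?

[Mn(NCS)6]^3-

[Mn(NCS)6]^3-: Ligand charges: each isothiocyanate is −1. With an overall charge of −3 the manganese centre must be in the +3 oxidation state. Group 7 minus oxidation state 3 gives a d⁴ configuration. Isothiocyanate is a weak-field ligand for a first-row metal, so the complex is high-spin. The t₂g³e_g¹ (high-spin) configuration has an unevenly filled e_g set; the Jahn–Teller theorem predicts a tetragonal distortion (typically axial elongation) to lift the degeneracy.
[MnI(NH3)5]^3+: Each iodide is −1; ammonia is neutral; balancing the +3 overall charge requires Mn(IV). Group 7 minus oxidation state 4 gives a d³ configuration. The d³ configuration leaves the e_g set evenly filled (or empty) — no strong Jahn–Teller driving force.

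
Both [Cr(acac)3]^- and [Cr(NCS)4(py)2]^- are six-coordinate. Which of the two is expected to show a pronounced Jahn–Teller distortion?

[Cr(acac)3]^-: Each acetylacetonate is −1; balancing the −1 overall charge requires Cr(II). Chromium is a group-6 element; Cr(II) is therefore d⁴. Acetylacetonate is a weak-field ligand for a first-row metal, so the complex is high-spin. The t₂g³e_g¹ (high-spin) configuration has an unevenly filled e_g set; the Jahn–Teller theorem predicts a tetragonal distortion (typically axial elongation) to lift the degeneracy.
[Cr(NCS)4(py)2]^-: Summing ligand charges against the −1 overall charge gives an oxidation state of +3 for chromium. Group 6 minus oxidation state 3 gives a d³ configuration. The d³ configuration leaves the e_g set evenly filled (or empty) — no strong Jahn–Teller driving force.

[Cr(acac)3]^-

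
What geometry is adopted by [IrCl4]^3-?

square planar

Summing ligand charges against the −3 overall charge gives an oxidation state of +1 for iridium.
Ir sits in group 9, so the d-electron count is 9 − 1 = 8.
With 4 monodentate ligands the coordination number is 4.
A 5d d⁸ ion has a large crystal-field splitting; square planar leaves the high-energy d_{x²−y²} orbital empty and maximises CFSE.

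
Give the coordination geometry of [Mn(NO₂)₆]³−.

Summing ligand charges against the −3 overall charge gives an oxidation state of +3 for manganese.
Manganese is a group-7 element; Mn(III) is therefore d⁴.
With 6 monodentate ligands the coordination number is 6.
Six donors around a single metal centre give an octahedral coordination sphere.

octahedral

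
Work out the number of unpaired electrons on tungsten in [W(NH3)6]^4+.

Ammonia is neutral; balancing the +4 overall charge requires W(IV).
Tungsten is a group-6 element; W(IV) is therefore d².
In an octahedral field the d² configuration is t₂g²e_g⁰ (only one arrangement possible), giving 2 unpaired electrons.

2 unpaired electrons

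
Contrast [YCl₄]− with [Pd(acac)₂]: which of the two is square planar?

For [YCl₄]−: Each chloride is −1; balancing the −1 overall charge requires Y(III). Y sits in group 3, so the d-electron count is 3 − 3 = 0. A d⁰ ion has no crystal-field stabilisation preference between square planar and tetrahedral, so four ligands adopt the sterically favoured tetrahedral geometry. → tetrahedral.
For [Pd(acac)₂]: Summing ligand charges against the 0 overall charge gives an oxidation state of +2 for palladium. Group 10 minus oxidation state 2 gives a d⁸ configuration. A 4d d⁸ ion has a large crystal-field splitting; square planar leaves the high-energy d_{x²−y²} orbital empty and maximises CFSE. → square planar.

[Pd(acac)₂]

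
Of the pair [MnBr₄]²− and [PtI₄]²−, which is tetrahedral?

For [MnBr₄]²−: Ligand charges: each bromide is −1. With an overall charge of −2 the manganese centre must be in the +2 oxidation state. Group 7 minus oxidation state 2 gives a d⁵ configuration. A high-spin d⁵ ion has zero CFSE in either geometry, so four ligands adopt the sterically favoured tetrahedral geometry. → tetrahedral.
For [PtI₄]²−: Ligand charges: each iodide is −1. With an overall charge of −2 the platinum centre must be in the +2 oxidation state. Group 10 minus oxidation state 2 gives a d⁸ configuration. A 5d d⁸ ion has a large crystal-field splitting; square planar leaves the high-energy d_{x²−y²} orbital empty and maximises CFSE. → square planar.

[MnBr₄]²−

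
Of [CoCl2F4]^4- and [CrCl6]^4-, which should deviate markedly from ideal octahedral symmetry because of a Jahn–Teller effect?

[CrCl6]^4-

[CoCl2F4]^4-: Ligand charges: each chloride is −1; each fluoride is −1. With an overall charge of −4 the cobalt centre must be in the +2 oxidation state. Co sits in group 9, so the d-electron count is 9 − 2 = 7. Chloride and fluoride are weak-field ligands for a first-row metal, so the complex is high-spin. The d⁷ configuration leaves the e_g set evenly filled (or empty) — no strong Jahn–Teller driving force.
[CrCl6]^4-: Each chloride is −1; balancing the −4 overall charge requires Cr(II). Group 6 minus oxidation state 2 gives a d⁴ configuration. Chloride is a weak-field ligand for a first-row metal, so the complex is high-spin. The t₂g³e_g¹ (high-spin) configuration has an unevenly filled e_g set; the Jahn–Teller theorem predicts a tetragonal distortion (typically axial elongation) to lift the degeneracy.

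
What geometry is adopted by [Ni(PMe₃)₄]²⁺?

Trimethylphosphine is neutral; balancing the +2 overall charge requires Ni(II).
Ni sits in group 10, so the d-electron count is 10 − 2 = 8.
With 4 monodentate ligands the coordination number is 4.
Trimethylphosphine is a strong-field ligand (high in the spectrochemical series).
A 3d d⁸ ion with strong-field ligands gains enough CFSE to favour square planar over tetrahedral.

square planar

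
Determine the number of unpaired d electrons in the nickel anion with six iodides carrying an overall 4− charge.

Summing ligand charges against the −4 overall charge gives an oxidation state of +2 for nickel.
Group 10 minus oxidation state 2 gives a d⁸ configuration.
In an octahedral field the d⁸ configuration is t₂g⁶e_g² (only one arrangement possible), giving 2 unpaired electrons.

2 unpaired electrons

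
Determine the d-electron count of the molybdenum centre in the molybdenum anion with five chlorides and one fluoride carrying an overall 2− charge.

d2

Each chloride is −1; each fluoride is −1; balancing the −2 overall charge requires Mo(IV).
Molybdenum is a group-6 element; Mo(IV) is therefore d².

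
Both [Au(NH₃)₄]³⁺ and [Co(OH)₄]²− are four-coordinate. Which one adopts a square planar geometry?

[Au(NH₃)₄]³⁺

For [Au(NH₃)₄]³⁺: Ligand charges: ammonia is neutral. With an overall charge of +3 the gold centre must be in the +3 oxidation state. Group 11 minus oxidation state 3 gives a d⁸ configuration. A 5d d⁸ ion has a large crystal-field splitting; square planar leaves the high-energy d_{x²−y²} orbital empty and maximises CFSE. → square planar.
For [Co(OH)₄]²−: Each hydroxide is −1; balancing the −2 overall charge requires Co(II). Co sits in group 9, so the d-electron count is 9 − 2 = 7. For a high-spin 3d d⁷ ion with weak-field ligands the small Δₜ gives little square-planar CFSE advantage, so four ligands adopt the sterically favoured tetrahedral geometry. → tetrahedral.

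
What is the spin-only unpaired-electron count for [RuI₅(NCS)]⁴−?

0

Ligand charges: each iodide is −1; each isothiocyanate is −1. With an overall charge of −4 the ruthenium centre must be in the +2 oxidation state.
Ruthenium is a group-8 element; Ru(II) is therefore d⁶.
The spin state decides the count: a 4d ion has a large Δₒ and is invariably low-spin.
An octahedral low-spin d⁶ ion is t₂g⁶e_g⁰, giving 0 unpaired electrons.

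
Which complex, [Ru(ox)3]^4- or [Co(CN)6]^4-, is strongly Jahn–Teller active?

[Co(CN)6]^4-

[Ru(ox)3]^4-: Ligand charges: each oxalate is −2. With an overall charge of −4 the ruthenium centre must be in the +2 oxidation state. Ru sits in group 8, so the d-electron count is 8 − 2 = 6. A 4d ion has a large Δₒ and is invariably low-spin. The d⁶ configuration leaves the e_g set evenly filled (or empty) — no strong Jahn–Teller driving force.
[Co(CN)6]^4-: Summing ligand charges against the −4 overall charge gives an oxidation state of +2 for cobalt. Cobalt is a group-9 element; Co(II) is therefore d⁷. Cyanide is a strong-field ligand (high in the spectrochemical series) for a first-row metal, so the complex is low-spin. The t₂g⁶e_g¹ (low-spin) configuration has an unevenly filled e_g set; the Jahn–Teller theorem predicts a tetragonal distortion (typically axial elongation) to lift the degeneracy.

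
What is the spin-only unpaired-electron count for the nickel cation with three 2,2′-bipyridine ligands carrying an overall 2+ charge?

2 unpaired electrons

2,2′-bipyridine is neutral; balancing the +2 overall charge requires Ni(II).
Group 10 minus oxidation state 2 gives a d⁸ configuration.
Counting donor atoms: 3×2,2′-bipyridine (bidentate) → 6 donors. Coordination number = 6.
In an octahedral field the d⁸ configuration is t₂g⁶e_g² (only one arrangement possible), giving 2 unpaired electrons.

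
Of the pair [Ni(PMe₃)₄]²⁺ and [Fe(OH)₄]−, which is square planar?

[Ni(PMe₃)₄]²⁺

For [Ni(PMe₃)₄]²⁺: Trimethylphosphine is neutral; balancing the +2 overall charge requires Ni(II). Nickel is a group-10 element; Ni(II) is therefore d⁸. Trimethylphosphine is a strong-field ligand (high in the spectrochemical series). A 3d d⁸ ion with strong-field ligands gains enough CFSE to favour square planar over tetrahedral. → square planar.
For [Fe(OH)₄]−: Each hydroxide is −1; balancing the −1 overall charge requires Fe(III). Fe sits in group 8, so the d-electron count is 8 − 3 = 5. A high-spin d⁵ ion has zero CFSE in either geometry, so four ligands adopt the sterically favoured tetrahedral geometry. → tetrahedral.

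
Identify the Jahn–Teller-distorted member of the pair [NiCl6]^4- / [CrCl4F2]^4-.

[NiCl6]^4-: Ligand charges: each chloride is −1. With an overall charge of −4 the nickel centre must be in the +2 oxidation state. Group 10 minus oxidation state 2 gives a d⁸ configuration. The d⁸ configuration leaves the e_g set evenly filled (or empty) — no strong Jahn–Teller driving force.
[CrCl4F2]^4-: Each chloride is −1; each fluoride is −1; balancing the −4 overall charge requires Cr(II). Group 6 minus oxidation state 2 gives a d⁴ configuration. Chloride and fluoride are weak-field ligands for a first-row metal, so the complex is high-spin. The t₂g³e_g¹ (high-spin) configuration has an unevenly filled e_g set; the Jahn–Teller theorem predicts a tetragonal distortion (typically axial elongation) to lift the degeneracy.

[CrCl4F2]^4-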